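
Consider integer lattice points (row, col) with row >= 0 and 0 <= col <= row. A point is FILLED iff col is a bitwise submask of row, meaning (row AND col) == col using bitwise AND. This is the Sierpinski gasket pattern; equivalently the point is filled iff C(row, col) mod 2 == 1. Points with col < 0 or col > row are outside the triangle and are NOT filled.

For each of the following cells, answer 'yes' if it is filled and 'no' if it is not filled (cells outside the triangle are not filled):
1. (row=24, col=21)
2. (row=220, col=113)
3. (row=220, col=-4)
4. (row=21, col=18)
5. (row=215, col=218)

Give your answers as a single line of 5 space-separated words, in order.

(24,21): row=0b11000, col=0b10101, row AND col = 0b10000 = 16; 16 != 21 -> empty
(220,113): row=0b11011100, col=0b1110001, row AND col = 0b1010000 = 80; 80 != 113 -> empty
(220,-4): col outside [0, 220] -> not filled
(21,18): row=0b10101, col=0b10010, row AND col = 0b10000 = 16; 16 != 18 -> empty
(215,218): col outside [0, 215] -> not filled

Answer: no no no no no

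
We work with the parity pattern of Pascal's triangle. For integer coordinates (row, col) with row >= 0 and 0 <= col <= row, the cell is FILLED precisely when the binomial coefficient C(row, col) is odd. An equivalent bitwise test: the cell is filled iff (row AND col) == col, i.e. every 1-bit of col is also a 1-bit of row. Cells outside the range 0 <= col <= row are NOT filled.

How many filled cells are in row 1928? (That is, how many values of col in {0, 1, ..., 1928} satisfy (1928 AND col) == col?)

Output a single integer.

1928 in binary = 11110001000
popcount(1928) = number of 1-bits in 11110001000 = 5
A col c satisfies (1928 AND c) == c iff every set bit of c is also set in 1928; each of the 5 set bits of 1928 can independently be on or off in c.
count = 2^5 = 32

Answer: 32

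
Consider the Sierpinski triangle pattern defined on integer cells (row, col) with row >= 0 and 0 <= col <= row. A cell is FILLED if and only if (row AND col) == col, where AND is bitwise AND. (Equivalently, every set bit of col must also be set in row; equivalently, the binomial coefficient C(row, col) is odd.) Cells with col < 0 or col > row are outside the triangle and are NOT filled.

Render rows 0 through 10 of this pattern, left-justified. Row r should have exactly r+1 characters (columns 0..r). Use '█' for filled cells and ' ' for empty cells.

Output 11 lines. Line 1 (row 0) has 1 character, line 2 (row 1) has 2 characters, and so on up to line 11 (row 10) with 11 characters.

r0=0: █
r1=1: ██
r2=10: █ █
r3=11: ████
r4=100: █   █
r5=101: ██  ██
r6=110: █ █ █ █
r7=111: ████████
r8=1000: █       █
r9=1001: ██      ██
r10=1010: █ █     █ █

Answer: █
██
█ █
████
█   █
██  ██
█ █ █ █
████████
█       █
██      ██
█ █     █ █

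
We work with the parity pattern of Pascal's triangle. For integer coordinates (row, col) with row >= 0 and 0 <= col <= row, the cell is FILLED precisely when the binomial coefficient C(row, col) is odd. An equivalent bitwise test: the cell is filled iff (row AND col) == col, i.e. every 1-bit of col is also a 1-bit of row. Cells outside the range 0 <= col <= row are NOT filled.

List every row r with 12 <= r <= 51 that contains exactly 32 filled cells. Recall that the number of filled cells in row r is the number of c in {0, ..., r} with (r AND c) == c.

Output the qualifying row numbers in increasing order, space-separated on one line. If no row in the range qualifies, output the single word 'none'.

Row r has 2^popcount(r) filled cells, so we need popcount(r) = log2(32) = 5.
Scan r = 12..51 and keep those with exactly 5 one-bits:
r=12=1100 popcount=2 -> skip
r=13=1101 popcount=3 -> skip
r=14=1110 popcount=3 -> skip
r=15=1111 popcount=4 -> skip
r=16=10000 popcount=1 -> skip
r=17=10001 popcount=2 -> skip
r=18=10010 popcount=2 -> skip
r=19=10011 popcount=3 -> skip
r=20=10100 popcount=2 -> skip
r=21=10101 popcount=3 -> skip
r=22=10110 popcount=3 -> skip
r=23=10111 popcount=4 -> skip
r=24=11000 popcount=2 -> skip
r=25=11001 popcount=3 -> skip
r=26=11010 popcount=3 -> skip
r=27=11011 popcount=4 -> skip
r=28=11100 popcount=3 -> skip
r=29=11101 popcount=4 -> skip
r=30=11110 popcount=4 -> skip
r=31=11111 popcount=5 -> KEEP
r=32=100000 popcount=1 -> skip
r=33=100001 popcount=2 -> skip
r=34=100010 popcount=2 -> skip
r=35=100011 popcount=3 -> skip
r=36=100100 popcount=2 -> skip
r=37=100101 popcount=3 -> skip
r=38=100110 popcount=3 -> skip
r=39=100111 popcount=4 -> skip
r=40=101000 popcount=2 -> skip
r=41=101001 popcount=3 -> skip
r=42=101010 popcount=3 -> skip
r=43=101011 popcount=4 -> skip
r=44=101100 popcount=3 -> skip
r=45=101101 popcount=4 -> skip
r=46=101110 popcount=4 -> skip
r=47=101111 popcount=5 -> KEEP
r=48=110000 popcount=2 -> skip
r=49=110001 popcount=3 -> skip
r=50=110010 popcount=3 -> skip
r=51=110011 popcount=4 -> skip
Kept rows: 31 47

Answer: 31 47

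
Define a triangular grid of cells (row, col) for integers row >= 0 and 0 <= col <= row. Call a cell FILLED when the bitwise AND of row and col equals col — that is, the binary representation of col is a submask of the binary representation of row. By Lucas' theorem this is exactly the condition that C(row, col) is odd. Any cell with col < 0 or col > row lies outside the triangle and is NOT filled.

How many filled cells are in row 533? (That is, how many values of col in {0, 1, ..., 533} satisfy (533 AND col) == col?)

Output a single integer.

Answer: 16

Derivation:
533 in binary = 1000010101
popcount(533) = number of 1-bits in 1000010101 = 4
A col c satisfies (533 AND c) == c iff every set bit of c is also set in 533; each of the 4 set bits of 533 can independently be on or off in c.
count = 2^4 = 16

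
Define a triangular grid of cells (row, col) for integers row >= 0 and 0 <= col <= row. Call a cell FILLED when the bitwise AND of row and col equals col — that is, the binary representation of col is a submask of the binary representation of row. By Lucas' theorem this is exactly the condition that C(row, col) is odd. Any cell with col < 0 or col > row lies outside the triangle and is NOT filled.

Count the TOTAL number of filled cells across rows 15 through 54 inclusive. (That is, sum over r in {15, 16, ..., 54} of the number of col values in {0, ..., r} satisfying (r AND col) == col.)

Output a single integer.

Answer: 416

Derivation:
r15=1111 pc4: +16 =16
r16=10000 pc1: +2 =18
r17=10001 pc2: +4 =22
r18=10010 pc2: +4 =26
r19=10011 pc3: +8 =34
r20=10100 pc2: +4 =38
r21=10101 pc3: +8 =46
r22=10110 pc3: +8 =54
r23=10111 pc4: +16 =70
r24=11000 pc2: +4 =74
r25=11001 pc3: +8 =82
r26=11010 pc3: +8 =90
r27=11011 pc4: +16 =106
r28=11100 pc3: +8 =114
r29=11101 pc4: +16 =130
r30=11110 pc4: +16 =146
r31=11111 pc5: +32 =178
r32=100000 pc1: +2 =180
r33=100001 pc2: +4 =184
r34=100010 pc2: +4 =188
r35=100011 pc3: +8 =196
r36=100100 pc2: +4 =200
r37=100101 pc3: +8 =208
r38=100110 pc3: +8 =216
r39=100111 pc4: +16 =232
r40=101000 pc2: +4 =236
r41=101001 pc3: +8 =244
r42=101010 pc3: +8 =252
r43=101011 pc4: +16 =268
r44=101100 pc3: +8 =276
r45=101101 pc4: +16 =292
r46=101110 pc4: +16 =308
r47=101111 pc5: +32 =340
r48=110000 pc2: +4 =344
r49=110001 pc3: +8 =352
r50=110010 pc3: +8 =360
r51=110011 pc4: +16 =376
r52=110100 pc3: +8 =384
r53=110101 pc4: +16 =400
r54=110110 pc4: +16 =416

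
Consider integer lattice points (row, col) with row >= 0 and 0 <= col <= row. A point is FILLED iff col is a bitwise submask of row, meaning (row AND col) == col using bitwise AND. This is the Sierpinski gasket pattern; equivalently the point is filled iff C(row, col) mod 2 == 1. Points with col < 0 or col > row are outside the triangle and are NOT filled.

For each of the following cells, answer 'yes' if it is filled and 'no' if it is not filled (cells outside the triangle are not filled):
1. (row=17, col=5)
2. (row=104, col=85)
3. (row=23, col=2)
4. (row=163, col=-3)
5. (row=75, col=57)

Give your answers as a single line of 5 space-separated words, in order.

(17,5): row=0b10001, col=0b101, row AND col = 0b1 = 1; 1 != 5 -> empty
(104,85): row=0b1101000, col=0b1010101, row AND col = 0b1000000 = 64; 64 != 85 -> empty
(23,2): row=0b10111, col=0b10, row AND col = 0b10 = 2; 2 == 2 -> filled
(163,-3): col outside [0, 163] -> not filled
(75,57): row=0b1001011, col=0b111001, row AND col = 0b1001 = 9; 9 != 57 -> empty

Answer: no no yes no no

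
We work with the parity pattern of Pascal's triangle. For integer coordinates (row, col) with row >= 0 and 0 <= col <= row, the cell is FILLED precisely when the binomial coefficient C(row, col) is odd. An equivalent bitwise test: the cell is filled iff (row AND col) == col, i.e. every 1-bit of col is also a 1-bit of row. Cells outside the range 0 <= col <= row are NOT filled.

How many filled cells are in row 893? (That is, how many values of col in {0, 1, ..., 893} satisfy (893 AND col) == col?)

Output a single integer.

893 in binary = 1101111101
popcount(893) = number of 1-bits in 1101111101 = 8
A col c satisfies (893 AND c) == c iff every set bit of c is also set in 893; each of the 8 set bits of 893 can independently be on or off in c.
count = 2^8 = 256

Answer: 256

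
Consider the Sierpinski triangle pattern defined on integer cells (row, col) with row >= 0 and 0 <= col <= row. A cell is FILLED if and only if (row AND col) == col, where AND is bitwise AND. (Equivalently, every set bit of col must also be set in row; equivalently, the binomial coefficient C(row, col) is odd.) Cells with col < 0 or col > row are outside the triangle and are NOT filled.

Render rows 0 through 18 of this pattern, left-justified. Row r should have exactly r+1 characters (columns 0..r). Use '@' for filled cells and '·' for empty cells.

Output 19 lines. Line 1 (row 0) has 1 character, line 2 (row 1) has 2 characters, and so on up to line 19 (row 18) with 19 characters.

Answer: @
@@
@·@
@@@@
@···@
@@··@@
@·@·@·@
@@@@@@@@
@·······@
@@······@@
@·@·····@·@
@@@@····@@@@
@···@···@···@
@@··@@··@@··@@
@·@·@·@·@·@·@·@
@@@@@@@@@@@@@@@@
@···············@
@@··············@@
@·@·············@·@

Derivation:
r0=0: @
r1=1: @@
r2=10: @·@
r3=11: @@@@
r4=100: @···@
r5=101: @@··@@
r6=110: @·@·@·@
r7=111: @@@@@@@@
r8=1000: @·······@
r9=1001: @@······@@
r10=1010: @·@·····@·@
r11=1011: @@@@····@@@@
r12=1100: @···@···@···@
r13=1101: @@··@@··@@··@@
r14=1110: @·@·@·@·@·@·@·@
r15=1111: @@@@@@@@@@@@@@@@
r16=10000: @···············@
r17=10001: @@··············@@
r18=10010: @·@·············@·@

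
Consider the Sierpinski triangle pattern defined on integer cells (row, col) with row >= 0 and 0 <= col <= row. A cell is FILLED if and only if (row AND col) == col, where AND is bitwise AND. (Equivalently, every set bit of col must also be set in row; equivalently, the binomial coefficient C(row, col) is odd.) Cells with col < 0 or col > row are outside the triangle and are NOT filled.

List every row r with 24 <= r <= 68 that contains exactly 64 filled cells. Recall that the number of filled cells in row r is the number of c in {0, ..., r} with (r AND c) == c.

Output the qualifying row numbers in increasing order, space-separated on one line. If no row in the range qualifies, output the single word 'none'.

Answer: 63

Derivation:
Row r has 2^popcount(r) filled cells, so we need popcount(r) = log2(64) = 6.
Scan r = 24..68 and keep those with exactly 6 one-bits:
r=24=11000 popcount=2 -> skip
r=25=11001 popcount=3 -> skip
r=26=11010 popcount=3 -> skip
r=27=11011 popcount=4 -> skip
r=28=11100 popcount=3 -> skip
r=29=11101 popcount=4 -> skip
r=30=11110 popcount=4 -> skip
r=31=11111 popcount=5 -> skip
r=32=100000 popcount=1 -> skip
r=33=100001 popcount=2 -> skip
r=34=100010 popcount=2 -> skip
r=35=100011 popcount=3 -> skip
r=36=100100 popcount=2 -> skip
r=37=100101 popcount=3 -> skip
r=38=100110 popcount=3 -> skip
r=39=100111 popcount=4 -> skip
r=40=101000 popcount=2 -> skip
r=41=101001 popcount=3 -> skip
r=42=101010 popcount=3 -> skip
r=43=101011 popcount=4 -> skip
r=44=101100 popcount=3 -> skip
r=45=101101 popcount=4 -> skip
r=46=101110 popcount=4 -> skip
r=47=101111 popcount=5 -> skip
r=48=110000 popcount=2 -> skip
r=49=110001 popcount=3 -> skip
r=50=110010 popcount=3 -> skip
r=51=110011 popcount=4 -> skip
r=52=110100 popcount=3 -> skip
r=53=110101 popcount=4 -> skip
r=54=110110 popcount=4 -> skip
r=55=110111 popcount=5 -> skip
r=56=111000 popcount=3 -> skip
r=57=111001 popcount=4 -> skip
r=58=111010 popcount=4 -> skip
r=59=111011 popcount=5 -> skip
r=60=111100 popcount=4 -> skip
r=61=111101 popcount=5 -> skip
r=62=111110 popcount=5 -> skip
r=63=111111 popcount=6 -> KEEP
r=64=1000000 popcount=1 -> skip
r=65=1000001 popcount=2 -> skip
r=66=1000010 popcount=2 -> skip
r=67=1000011 popcount=3 -> skip
r=68=1000100 popcount=2 -> skip
Kept rows: 63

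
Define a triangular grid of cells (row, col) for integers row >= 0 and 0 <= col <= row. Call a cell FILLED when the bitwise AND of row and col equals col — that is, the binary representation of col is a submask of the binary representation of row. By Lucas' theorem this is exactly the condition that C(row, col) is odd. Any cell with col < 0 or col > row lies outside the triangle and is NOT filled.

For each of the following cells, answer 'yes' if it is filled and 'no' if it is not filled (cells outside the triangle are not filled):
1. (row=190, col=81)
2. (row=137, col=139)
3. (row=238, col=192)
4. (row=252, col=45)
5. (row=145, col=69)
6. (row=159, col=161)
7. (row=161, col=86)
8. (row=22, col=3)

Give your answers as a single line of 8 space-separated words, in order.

(190,81): row=0b10111110, col=0b1010001, row AND col = 0b10000 = 16; 16 != 81 -> empty
(137,139): col outside [0, 137] -> not filled
(238,192): row=0b11101110, col=0b11000000, row AND col = 0b11000000 = 192; 192 == 192 -> filled
(252,45): row=0b11111100, col=0b101101, row AND col = 0b101100 = 44; 44 != 45 -> empty
(145,69): row=0b10010001, col=0b1000101, row AND col = 0b1 = 1; 1 != 69 -> empty
(159,161): col outside [0, 159] -> not filled
(161,86): row=0b10100001, col=0b1010110, row AND col = 0b0 = 0; 0 != 86 -> empty
(22,3): row=0b10110, col=0b11, row AND col = 0b10 = 2; 2 != 3 -> empty

Answer: no no yes no no no no no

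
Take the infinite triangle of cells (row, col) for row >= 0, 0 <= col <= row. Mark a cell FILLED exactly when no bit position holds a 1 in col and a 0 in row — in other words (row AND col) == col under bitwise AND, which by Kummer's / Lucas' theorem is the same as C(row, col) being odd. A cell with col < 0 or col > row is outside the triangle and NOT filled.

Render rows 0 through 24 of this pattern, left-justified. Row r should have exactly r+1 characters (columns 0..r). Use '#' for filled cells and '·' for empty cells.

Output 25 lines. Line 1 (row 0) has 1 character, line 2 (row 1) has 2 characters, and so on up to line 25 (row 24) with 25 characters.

Answer: #
##
#·#
####
#···#
##··##
#·#·#·#
########
#·······#
##······##
#·#·····#·#
####····####
#···#···#···#
##··##··##··##
#·#·#·#·#·#·#·#
################
#···············#
##··············##
#·#·············#·#
####············####
#···#···········#···#
##··##··········##··##
#·#·#·#·········#·#·#·#
########········########
#·······#·······#·······#

Derivation:
r0=0: #
r1=1: ##
r2=10: #·#
r3=11: ####
r4=100: #···#
r5=101: ##··##
r6=110: #·#·#·#
r7=111: ########
r8=1000: #·······#
r9=1001: ##······##
r10=1010: #·#·····#·#
r11=1011: ####····####
r12=1100: #···#···#···#
r13=1101: ##··##··##··##
r14=1110: #·#·#·#·#·#·#·#
r15=1111: ################
r16=10000: #···············#
r17=10001: ##··············##
r18=10010: #·#·············#·#
r19=10011: ####············####
r20=10100: #···#···········#···#
r21=10101: ##··##··········##··##
r22=10110: #·#·#·#·········#·#·#·#
r23=10111: ########········########
r24=11000: #·······#·······#·······#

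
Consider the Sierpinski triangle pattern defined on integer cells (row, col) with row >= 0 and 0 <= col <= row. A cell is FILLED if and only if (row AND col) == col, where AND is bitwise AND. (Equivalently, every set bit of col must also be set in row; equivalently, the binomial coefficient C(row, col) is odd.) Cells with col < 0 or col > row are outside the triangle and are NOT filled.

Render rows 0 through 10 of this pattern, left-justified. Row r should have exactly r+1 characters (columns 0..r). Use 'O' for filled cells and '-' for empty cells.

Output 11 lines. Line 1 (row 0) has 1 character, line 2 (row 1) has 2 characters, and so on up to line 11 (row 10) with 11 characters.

r0=0: O
r1=1: OO
r2=10: O-O
r3=11: OOOO
r4=100: O---O
r5=101: OO--OO
r6=110: O-O-O-O
r7=111: OOOOOOOO
r8=1000: O-------O
r9=1001: OO------OO
r10=1010: O-O-----O-O

Answer: O
OO
O-O
OOOO
O---O
OO--OO
O-O-O-O
OOOOOOOO
O-------O
OO------OO
O-O-----O-O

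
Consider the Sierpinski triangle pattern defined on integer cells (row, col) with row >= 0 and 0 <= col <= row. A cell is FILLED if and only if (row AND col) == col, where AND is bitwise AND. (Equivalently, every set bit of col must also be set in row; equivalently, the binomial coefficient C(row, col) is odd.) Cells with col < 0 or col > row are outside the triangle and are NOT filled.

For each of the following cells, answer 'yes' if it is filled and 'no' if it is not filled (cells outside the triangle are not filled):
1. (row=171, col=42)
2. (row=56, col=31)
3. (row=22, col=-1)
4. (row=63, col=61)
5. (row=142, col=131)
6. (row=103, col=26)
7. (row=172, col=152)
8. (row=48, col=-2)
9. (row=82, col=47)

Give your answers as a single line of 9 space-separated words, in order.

Answer: yes no no yes no no no no no

Derivation:
(171,42): row=0b10101011, col=0b101010, row AND col = 0b101010 = 42; 42 == 42 -> filled
(56,31): row=0b111000, col=0b11111, row AND col = 0b11000 = 24; 24 != 31 -> empty
(22,-1): col outside [0, 22] -> not filled
(63,61): row=0b111111, col=0b111101, row AND col = 0b111101 = 61; 61 == 61 -> filled
(142,131): row=0b10001110, col=0b10000011, row AND col = 0b10000010 = 130; 130 != 131 -> empty
(103,26): row=0b1100111, col=0b11010, row AND col = 0b10 = 2; 2 != 26 -> empty
(172,152): row=0b10101100, col=0b10011000, row AND col = 0b10001000 = 136; 136 != 152 -> empty
(48,-2): col outside [0, 48] -> not filled
(82,47): row=0b1010010, col=0b101111, row AND col = 0b10 = 2; 2 != 47 -> empty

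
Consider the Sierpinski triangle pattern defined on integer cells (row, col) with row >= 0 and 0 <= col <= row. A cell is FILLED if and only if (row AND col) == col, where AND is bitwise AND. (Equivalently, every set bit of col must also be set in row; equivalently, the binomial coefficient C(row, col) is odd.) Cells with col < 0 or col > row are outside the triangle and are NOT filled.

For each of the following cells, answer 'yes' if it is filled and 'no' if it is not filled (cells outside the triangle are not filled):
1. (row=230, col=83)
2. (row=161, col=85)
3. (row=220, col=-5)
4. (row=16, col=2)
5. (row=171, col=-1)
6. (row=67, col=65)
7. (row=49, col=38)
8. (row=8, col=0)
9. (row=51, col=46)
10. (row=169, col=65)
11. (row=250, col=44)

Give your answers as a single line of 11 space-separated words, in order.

(230,83): row=0b11100110, col=0b1010011, row AND col = 0b1000010 = 66; 66 != 83 -> empty
(161,85): row=0b10100001, col=0b1010101, row AND col = 0b1 = 1; 1 != 85 -> empty
(220,-5): col outside [0, 220] -> not filled
(16,2): row=0b10000, col=0b10, row AND col = 0b0 = 0; 0 != 2 -> empty
(171,-1): col outside [0, 171] -> not filled
(67,65): row=0b1000011, col=0b1000001, row AND col = 0b1000001 = 65; 65 == 65 -> filled
(49,38): row=0b110001, col=0b100110, row AND col = 0b100000 = 32; 32 != 38 -> empty
(8,0): row=0b1000, col=0b0, row AND col = 0b0 = 0; 0 == 0 -> filled
(51,46): row=0b110011, col=0b101110, row AND col = 0b100010 = 34; 34 != 46 -> empty
(169,65): row=0b10101001, col=0b1000001, row AND col = 0b1 = 1; 1 != 65 -> empty
(250,44): row=0b11111010, col=0b101100, row AND col = 0b101000 = 40; 40 != 44 -> empty

Answer: no no no no no yes no yes no no no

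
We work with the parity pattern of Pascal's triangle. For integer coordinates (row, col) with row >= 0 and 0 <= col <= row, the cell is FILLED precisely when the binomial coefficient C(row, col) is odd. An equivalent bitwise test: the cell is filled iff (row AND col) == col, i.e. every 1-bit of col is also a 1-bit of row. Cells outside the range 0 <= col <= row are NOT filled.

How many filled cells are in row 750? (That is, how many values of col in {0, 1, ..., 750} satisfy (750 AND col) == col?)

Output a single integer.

Answer: 128

Derivation:
750 in binary = 1011101110
popcount(750) = number of 1-bits in 1011101110 = 7
A col c satisfies (750 AND c) == c iff every set bit of c is also set in 750; each of the 7 set bits of 750 can independently be on or off in c.
count = 2^7 = 128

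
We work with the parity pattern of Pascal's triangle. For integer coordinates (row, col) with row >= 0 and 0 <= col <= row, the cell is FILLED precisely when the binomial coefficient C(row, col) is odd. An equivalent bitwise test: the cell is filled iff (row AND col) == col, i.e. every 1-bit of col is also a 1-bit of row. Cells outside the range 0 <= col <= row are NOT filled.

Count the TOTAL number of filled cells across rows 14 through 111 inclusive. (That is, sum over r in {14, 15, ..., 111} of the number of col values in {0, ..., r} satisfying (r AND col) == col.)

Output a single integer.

r14=1110 pc3: +8 =8
r15=1111 pc4: +16 =24
r16=10000 pc1: +2 =26
r17=10001 pc2: +4 =30
r18=10010 pc2: +4 =34
r19=10011 pc3: +8 =42
r20=10100 pc2: +4 =46
r21=10101 pc3: +8 =54
r22=10110 pc3: +8 =62
r23=10111 pc4: +16 =78
r24=11000 pc2: +4 =82
r25=11001 pc3: +8 =90
r26=11010 pc3: +8 =98
r27=11011 pc4: +16 =114
r28=11100 pc3: +8 =122
r29=11101 pc4: +16 =138
r30=11110 pc4: +16 =154
r31=11111 pc5: +32 =186
r32=100000 pc1: +2 =188
r33=100001 pc2: +4 =192
r34=100010 pc2: +4 =196
r35=100011 pc3: +8 =204
r36=100100 pc2: +4 =208
r37=100101 pc3: +8 =216
r38=100110 pc3: +8 =224
r39=100111 pc4: +16 =240
r40=101000 pc2: +4 =244
r41=101001 pc3: +8 =252
r42=101010 pc3: +8 =260
r43=101011 pc4: +16 =276
r44=101100 pc3: +8 =284
r45=101101 pc4: +16 =300
r46=101110 pc4: +16 =316
r47=101111 pc5: +32 =348
r48=110000 pc2: +4 =352
r49=110001 pc3: +8 =360
r50=110010 pc3: +8 =368
r51=110011 pc4: +16 =384
r52=110100 pc3: +8 =392
r53=110101 pc4: +16 =408
r54=110110 pc4: +16 =424
r55=110111 pc5: +32 =456
r56=111000 pc3: +8 =464
r57=111001 pc4: +16 =480
r58=111010 pc4: +16 =496
r59=111011 pc5: +32 =528
r60=111100 pc4: +16 =544
r61=111101 pc5: +32 =576
r62=111110 pc5: +32 =608
r63=111111 pc6: +64 =672
r64=1000000 pc1: +2 =674
r65=1000001 pc2: +4 =678
r66=1000010 pc2: +4 =682
r67=1000011 pc3: +8 =690
r68=1000100 pc2: +4 =694
r69=1000101 pc3: +8 =702
r70=1000110 pc3: +8 =710
r71=1000111 pc4: +16 =726
r72=1001000 pc2: +4 =730
r73=1001001 pc3: +8 =738
r74=1001010 pc3: +8 =746
r75=1001011 pc4: +16 =762
r76=1001100 pc3: +8 =770
r77=1001101 pc4: +16 =786
r78=1001110 pc4: +16 =802
r79=1001111 pc5: +32 =834
r80=1010000 pc2: +4 =838
r81=1010001 pc3: +8 =846
r82=1010010 pc3: +8 =854
r83=1010011 pc4: +16 =870
r84=1010100 pc3: +8 =878
r85=1010101 pc4: +16 =894
r86=1010110 pc4: +16 =910
r87=1010111 pc5: +32 =942
r88=1011000 pc3: +8 =950
r89=1011001 pc4: +16 =966
r90=1011010 pc4: +16 =982
r91=1011011 pc5: +32 =1014
r92=1011100 pc4: +16 =1030
r93=1011101 pc5: +32 =1062
r94=1011110 pc5: +32 =1094
r95=1011111 pc6: +64 =1158
r96=1100000 pc2: +4 =1162
r97=1100001 pc3: +8 =1170
r98=1100010 pc3: +8 =1178
r99=1100011 pc4: +16 =1194
r100=1100100 pc3: +8 =1202
r101=1100101 pc4: +16 =1218
r102=1100110 pc4: +16 =1234
r103=1100111 pc5: +32 =1266
r104=1101000 pc3: +8 =1274
r105=1101001 pc4: +16 =1290
r106=1101010 pc4: +16 =1306
r107=1101011 pc5: +32 =1338
r108=1101100 pc4: +16 =1354
r109=1101101 pc5: +32 =1386
r110=1101110 pc5: +32 =1418
r111=1101111 pc6: +64 =1482

Answer: 1482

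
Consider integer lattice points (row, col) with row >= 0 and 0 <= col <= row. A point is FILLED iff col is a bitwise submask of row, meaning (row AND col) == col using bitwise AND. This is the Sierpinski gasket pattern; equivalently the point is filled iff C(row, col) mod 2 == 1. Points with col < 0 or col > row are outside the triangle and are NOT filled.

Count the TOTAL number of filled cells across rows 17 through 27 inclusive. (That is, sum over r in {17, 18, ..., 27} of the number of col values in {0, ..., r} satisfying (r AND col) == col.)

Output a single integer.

Answer: 88

Derivation:
r17=10001 pc2: +4 =4
r18=10010 pc2: +4 =8
r19=10011 pc3: +8 =16
r20=10100 pc2: +4 =20
r21=10101 pc3: +8 =28
r22=10110 pc3: +8 =36
r23=10111 pc4: +16 =52
r24=11000 pc2: +4 =56
r25=11001 pc3: +8 =64
r26=11010 pc3: +8 =72
r27=11011 pc4: +16 =88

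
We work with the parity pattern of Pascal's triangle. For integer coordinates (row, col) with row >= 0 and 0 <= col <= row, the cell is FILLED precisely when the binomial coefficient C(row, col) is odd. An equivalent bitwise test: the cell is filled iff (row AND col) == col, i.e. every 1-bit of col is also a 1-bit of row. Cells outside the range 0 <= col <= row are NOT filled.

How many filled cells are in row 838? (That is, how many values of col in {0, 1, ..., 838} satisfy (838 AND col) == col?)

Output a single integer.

Answer: 32

Derivation:
838 in binary = 1101000110
popcount(838) = number of 1-bits in 1101000110 = 5
A col c satisfies (838 AND c) == c iff every set bit of c is also set in 838; each of the 5 set bits of 838 can independently be on or off in c.
count = 2^5 = 32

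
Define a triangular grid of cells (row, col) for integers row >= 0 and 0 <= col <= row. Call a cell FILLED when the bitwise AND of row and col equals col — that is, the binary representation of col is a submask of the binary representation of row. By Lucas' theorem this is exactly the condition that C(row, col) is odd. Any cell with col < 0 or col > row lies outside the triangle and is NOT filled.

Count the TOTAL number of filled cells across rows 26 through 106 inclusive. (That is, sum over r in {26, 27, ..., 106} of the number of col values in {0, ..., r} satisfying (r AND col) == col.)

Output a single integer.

Answer: 1216

Derivation:
r26=11010 pc3: +8 =8
r27=11011 pc4: +16 =24
r28=11100 pc3: +8 =32
r29=11101 pc4: +16 =48
r30=11110 pc4: +16 =64
r31=11111 pc5: +32 =96
r32=100000 pc1: +2 =98
r33=100001 pc2: +4 =102
r34=100010 pc2: +4 =106
r35=100011 pc3: +8 =114
r36=100100 pc2: +4 =118
r37=100101 pc3: +8 =126
r38=100110 pc3: +8 =134
r39=100111 pc4: +16 =150
r40=101000 pc2: +4 =154
r41=101001 pc3: +8 =162
r42=101010 pc3: +8 =170
r43=101011 pc4: +16 =186
r44=101100 pc3: +8 =194
r45=101101 pc4: +16 =210
r46=101110 pc4: +16 =226
r47=101111 pc5: +32 =258
r48=110000 pc2: +4 =262
r49=110001 pc3: +8 =270
r50=110010 pc3: +8 =278
r51=110011 pc4: +16 =294
r52=110100 pc3: +8 =302
r53=110101 pc4: +16 =318
r54=110110 pc4: +16 =334
r55=110111 pc5: +32 =366
r56=111000 pc3: +8 =374
r57=111001 pc4: +16 =390
r58=111010 pc4: +16 =406
r59=111011 pc5: +32 =438
r60=111100 pc4: +16 =454
r61=111101 pc5: +32 =486
r62=111110 pc5: +32 =518
r63=111111 pc6: +64 =582
r64=1000000 pc1: +2 =584
r65=1000001 pc2: +4 =588
r66=1000010 pc2: +4 =592
r67=1000011 pc3: +8 =600
r68=1000100 pc2: +4 =604
r69=1000101 pc3: +8 =612
r70=1000110 pc3: +8 =620
r71=1000111 pc4: +16 =636
r72=1001000 pc2: +4 =640
r73=1001001 pc3: +8 =648
r74=1001010 pc3: +8 =656
r75=1001011 pc4: +16 =672
r76=1001100 pc3: +8 =680
r77=1001101 pc4: +16 =696
r78=1001110 pc4: +16 =712
r79=1001111 pc5: +32 =744
r80=1010000 pc2: +4 =748
r81=1010001 pc3: +8 =756
r82=1010010 pc3: +8 =764
r83=1010011 pc4: +16 =780
r84=1010100 pc3: +8 =788
r85=1010101 pc4: +16 =804
r86=1010110 pc4: +16 =820
r87=1010111 pc5: +32 =852
r88=1011000 pc3: +8 =860
r89=1011001 pc4: +16 =876
r90=1011010 pc4: +16 =892
r91=1011011 pc5: +32 =924
r92=1011100 pc4: +16 =940
r93=1011101 pc5: +32 =972
r94=1011110 pc5: +32 =1004
r95=1011111 pc6: +64 =1068
r96=1100000 pc2: +4 =1072
r97=1100001 pc3: +8 =1080
r98=1100010 pc3: +8 =1088
r99=1100011 pc4: +16 =1104
r100=1100100 pc3: +8 =1112
r101=1100101 pc4: +16 =1128
r102=1100110 pc4: +16 =1144
r103=1100111 pc5: +32 =1176
r104=1101000 pc3: +8 =1184
r105=1101001 pc4: +16 =1200
r106=1101010 pc4: +16 =1216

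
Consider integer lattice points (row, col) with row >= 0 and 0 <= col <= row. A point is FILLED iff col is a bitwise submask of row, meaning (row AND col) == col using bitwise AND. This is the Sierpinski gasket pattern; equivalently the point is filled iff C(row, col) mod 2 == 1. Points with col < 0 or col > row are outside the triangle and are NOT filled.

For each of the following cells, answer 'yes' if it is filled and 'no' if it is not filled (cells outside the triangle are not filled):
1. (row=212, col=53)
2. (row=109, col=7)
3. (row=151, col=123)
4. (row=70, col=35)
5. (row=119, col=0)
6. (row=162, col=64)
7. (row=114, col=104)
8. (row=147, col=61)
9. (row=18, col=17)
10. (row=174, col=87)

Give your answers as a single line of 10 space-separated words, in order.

Answer: no no no no yes no no no no no

Derivation:
(212,53): row=0b11010100, col=0b110101, row AND col = 0b10100 = 20; 20 != 53 -> empty
(109,7): row=0b1101101, col=0b111, row AND col = 0b101 = 5; 5 != 7 -> empty
(151,123): row=0b10010111, col=0b1111011, row AND col = 0b10011 = 19; 19 != 123 -> empty
(70,35): row=0b1000110, col=0b100011, row AND col = 0b10 = 2; 2 != 35 -> empty
(119,0): row=0b1110111, col=0b0, row AND col = 0b0 = 0; 0 == 0 -> filled
(162,64): row=0b10100010, col=0b1000000, row AND col = 0b0 = 0; 0 != 64 -> empty
(114,104): row=0b1110010, col=0b1101000, row AND col = 0b1100000 = 96; 96 != 104 -> empty
(147,61): row=0b10010011, col=0b111101, row AND col = 0b10001 = 17; 17 != 61 -> empty
(18,17): row=0b10010, col=0b10001, row AND col = 0b10000 = 16; 16 != 17 -> empty
(174,87): row=0b10101110, col=0b1010111, row AND col = 0b110 = 6; 6 != 87 -> empty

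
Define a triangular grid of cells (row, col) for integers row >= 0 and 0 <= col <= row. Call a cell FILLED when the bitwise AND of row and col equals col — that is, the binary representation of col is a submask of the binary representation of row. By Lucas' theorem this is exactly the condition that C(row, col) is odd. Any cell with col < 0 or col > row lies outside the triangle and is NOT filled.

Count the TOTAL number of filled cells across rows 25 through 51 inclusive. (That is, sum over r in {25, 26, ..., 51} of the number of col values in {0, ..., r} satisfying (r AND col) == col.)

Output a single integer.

Answer: 302

Derivation:
r25=11001 pc3: +8 =8
r26=11010 pc3: +8 =16
r27=11011 pc4: +16 =32
r28=11100 pc3: +8 =40
r29=11101 pc4: +16 =56
r30=11110 pc4: +16 =72
r31=11111 pc5: +32 =104
r32=100000 pc1: +2 =106
r33=100001 pc2: +4 =110
r34=100010 pc2: +4 =114
r35=100011 pc3: +8 =122
r36=100100 pc2: +4 =126
r37=100101 pc3: +8 =134
r38=100110 pc3: +8 =142
r39=100111 pc4: +16 =158
r40=101000 pc2: +4 =162
r41=101001 pc3: +8 =170
r42=101010 pc3: +8 =178
r43=101011 pc4: +16 =194
r44=101100 pc3: +8 =202
r45=101101 pc4: +16 =218
r46=101110 pc4: +16 =234
r47=101111 pc5: +32 =266
r48=110000 pc2: +4 =270
r49=110001 pc3: +8 =278
r50=110010 pc3: +8 =286
r51=110011 pc4: +16 =302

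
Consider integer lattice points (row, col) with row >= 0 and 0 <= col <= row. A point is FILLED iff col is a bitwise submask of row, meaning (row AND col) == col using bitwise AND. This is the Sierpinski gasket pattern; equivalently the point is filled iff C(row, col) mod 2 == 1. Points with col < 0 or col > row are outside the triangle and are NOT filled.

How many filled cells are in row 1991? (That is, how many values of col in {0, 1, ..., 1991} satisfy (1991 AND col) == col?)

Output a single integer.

1991 in binary = 11111000111
popcount(1991) = number of 1-bits in 11111000111 = 8
A col c satisfies (1991 AND c) == c iff every set bit of c is also set in 1991; each of the 8 set bits of 1991 can independently be on or off in c.
count = 2^8 = 256

Answer: 256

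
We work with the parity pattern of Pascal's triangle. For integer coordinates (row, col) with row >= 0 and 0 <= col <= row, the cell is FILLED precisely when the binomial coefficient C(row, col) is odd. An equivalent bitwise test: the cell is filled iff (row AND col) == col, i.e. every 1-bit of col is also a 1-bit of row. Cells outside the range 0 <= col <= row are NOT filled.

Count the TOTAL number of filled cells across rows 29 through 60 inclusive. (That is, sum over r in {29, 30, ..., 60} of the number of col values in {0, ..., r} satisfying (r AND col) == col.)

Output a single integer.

r29=11101 pc4: +16 =16
r30=11110 pc4: +16 =32
r31=11111 pc5: +32 =64
r32=100000 pc1: +2 =66
r33=100001 pc2: +4 =70
r34=100010 pc2: +4 =74
r35=100011 pc3: +8 =82
r36=100100 pc2: +4 =86
r37=100101 pc3: +8 =94
r38=100110 pc3: +8 =102
r39=100111 pc4: +16 =118
r40=101000 pc2: +4 =122
r41=101001 pc3: +8 =130
r42=101010 pc3: +8 =138
r43=101011 pc4: +16 =154
r44=101100 pc3: +8 =162
r45=101101 pc4: +16 =178
r46=101110 pc4: +16 =194
r47=101111 pc5: +32 =226
r48=110000 pc2: +4 =230
r49=110001 pc3: +8 =238
r50=110010 pc3: +8 =246
r51=110011 pc4: +16 =262
r52=110100 pc3: +8 =270
r53=110101 pc4: +16 =286
r54=110110 pc4: +16 =302
r55=110111 pc5: +32 =334
r56=111000 pc3: +8 =342
r57=111001 pc4: +16 =358
r58=111010 pc4: +16 =374
r59=111011 pc5: +32 =406
r60=111100 pc4: +16 =422

Answer: 422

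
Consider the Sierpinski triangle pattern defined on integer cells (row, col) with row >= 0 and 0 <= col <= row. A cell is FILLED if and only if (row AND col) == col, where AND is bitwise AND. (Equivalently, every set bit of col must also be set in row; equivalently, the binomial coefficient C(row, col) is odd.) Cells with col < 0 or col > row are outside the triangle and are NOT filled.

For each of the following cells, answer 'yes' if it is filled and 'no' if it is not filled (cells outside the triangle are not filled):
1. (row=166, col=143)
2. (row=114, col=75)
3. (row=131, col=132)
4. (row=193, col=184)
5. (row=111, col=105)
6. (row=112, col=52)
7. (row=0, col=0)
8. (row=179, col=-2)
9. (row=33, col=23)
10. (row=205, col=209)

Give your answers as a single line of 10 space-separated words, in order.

Answer: no no no no yes no yes no no no

Derivation:
(166,143): row=0b10100110, col=0b10001111, row AND col = 0b10000110 = 134; 134 != 143 -> empty
(114,75): row=0b1110010, col=0b1001011, row AND col = 0b1000010 = 66; 66 != 75 -> empty
(131,132): col outside [0, 131] -> not filled
(193,184): row=0b11000001, col=0b10111000, row AND col = 0b10000000 = 128; 128 != 184 -> empty
(111,105): row=0b1101111, col=0b1101001, row AND col = 0b1101001 = 105; 105 == 105 -> filled
(112,52): row=0b1110000, col=0b110100, row AND col = 0b110000 = 48; 48 != 52 -> empty
(0,0): row=0b0, col=0b0, row AND col = 0b0 = 0; 0 == 0 -> filled
(179,-2): col outside [0, 179] -> not filled
(33,23): row=0b100001, col=0b10111, row AND col = 0b1 = 1; 1 != 23 -> empty
(205,209): col outside [0, 205] -> not filled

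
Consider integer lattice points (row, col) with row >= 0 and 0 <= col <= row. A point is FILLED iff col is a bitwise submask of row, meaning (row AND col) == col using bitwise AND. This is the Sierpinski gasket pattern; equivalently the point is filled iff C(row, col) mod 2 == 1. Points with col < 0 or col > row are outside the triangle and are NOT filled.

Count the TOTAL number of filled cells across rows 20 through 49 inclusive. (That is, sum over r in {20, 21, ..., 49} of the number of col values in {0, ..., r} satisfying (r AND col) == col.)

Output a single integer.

r20=10100 pc2: +4 =4
r21=10101 pc3: +8 =12
r22=10110 pc3: +8 =20
r23=10111 pc4: +16 =36
r24=11000 pc2: +4 =40
r25=11001 pc3: +8 =48
r26=11010 pc3: +8 =56
r27=11011 pc4: +16 =72
r28=11100 pc3: +8 =80
r29=11101 pc4: +16 =96
r30=11110 pc4: +16 =112
r31=11111 pc5: +32 =144
r32=100000 pc1: +2 =146
r33=100001 pc2: +4 =150
r34=100010 pc2: +4 =154
r35=100011 pc3: +8 =162
r36=100100 pc2: +4 =166
r37=100101 pc3: +8 =174
r38=100110 pc3: +8 =182
r39=100111 pc4: +16 =198
r40=101000 pc2: +4 =202
r41=101001 pc3: +8 =210
r42=101010 pc3: +8 =218
r43=101011 pc4: +16 =234
r44=101100 pc3: +8 =242
r45=101101 pc4: +16 =258
r46=101110 pc4: +16 =274
r47=101111 pc5: +32 =306
r48=110000 pc2: +4 =310
r49=110001 pc3: +8 =318

Answer: 318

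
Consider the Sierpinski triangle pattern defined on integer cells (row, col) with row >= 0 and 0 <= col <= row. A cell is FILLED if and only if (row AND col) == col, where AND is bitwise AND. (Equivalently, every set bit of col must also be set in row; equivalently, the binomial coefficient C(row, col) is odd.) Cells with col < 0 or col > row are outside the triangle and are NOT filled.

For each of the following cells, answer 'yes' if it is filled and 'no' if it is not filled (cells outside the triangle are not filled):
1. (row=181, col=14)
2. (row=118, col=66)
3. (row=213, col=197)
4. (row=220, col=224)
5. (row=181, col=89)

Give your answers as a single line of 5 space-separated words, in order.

(181,14): row=0b10110101, col=0b1110, row AND col = 0b100 = 4; 4 != 14 -> empty
(118,66): row=0b1110110, col=0b1000010, row AND col = 0b1000010 = 66; 66 == 66 -> filled
(213,197): row=0b11010101, col=0b11000101, row AND col = 0b11000101 = 197; 197 == 197 -> filled
(220,224): col outside [0, 220] -> not filled
(181,89): row=0b10110101, col=0b1011001, row AND col = 0b10001 = 17; 17 != 89 -> empty

Answer: no yes yes no no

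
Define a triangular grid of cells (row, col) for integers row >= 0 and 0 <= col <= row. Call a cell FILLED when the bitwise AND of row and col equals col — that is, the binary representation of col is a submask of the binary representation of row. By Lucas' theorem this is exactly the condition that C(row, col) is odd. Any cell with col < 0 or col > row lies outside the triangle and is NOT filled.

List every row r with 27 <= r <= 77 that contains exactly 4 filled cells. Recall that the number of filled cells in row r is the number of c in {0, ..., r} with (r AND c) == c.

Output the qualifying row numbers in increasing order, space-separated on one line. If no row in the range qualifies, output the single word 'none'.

Row r has 2^popcount(r) filled cells, so we need popcount(r) = log2(4) = 2.
Scan r = 27..77 and keep those with exactly 2 one-bits:
r=27=11011 popcount=4 -> skip
r=28=11100 popcount=3 -> skip
r=29=11101 popcount=4 -> skip
r=30=11110 popcount=4 -> skip
r=31=11111 popcount=5 -> skip
r=32=100000 popcount=1 -> skip
r=33=100001 popcount=2 -> KEEP
r=34=100010 popcount=2 -> KEEP
r=35=100011 popcount=3 -> skip
r=36=100100 popcount=2 -> KEEP
r=37=100101 popcount=3 -> skip
r=38=100110 popcount=3 -> skip
r=39=100111 popcount=4 -> skip
r=40=101000 popcount=2 -> KEEP
r=41=101001 popcount=3 -> skip
r=42=101010 popcount=3 -> skip
r=43=101011 popcount=4 -> skip
r=44=101100 popcount=3 -> skip
r=45=101101 popcount=4 -> skip
r=46=101110 popcount=4 -> skip
r=47=101111 popcount=5 -> skip
r=48=110000 popcount=2 -> KEEP
r=49=110001 popcount=3 -> skip
r=50=110010 popcount=3 -> skip
r=51=110011 popcount=4 -> skip
r=52=110100 popcount=3 -> skip
r=53=110101 popcount=4 -> skip
r=54=110110 popcount=4 -> skip
r=55=110111 popcount=5 -> skip
r=56=111000 popcount=3 -> skip
r=57=111001 popcount=4 -> skip
r=58=111010 popcount=4 -> skip
r=59=111011 popcount=5 -> skip
r=60=111100 popcount=4 -> skip
r=61=111101 popcount=5 -> skip
r=62=111110 popcount=5 -> skip
r=63=111111 popcount=6 -> skip
r=64=1000000 popcount=1 -> skip
r=65=1000001 popcount=2 -> KEEP
r=66=1000010 popcount=2 -> KEEP
r=67=1000011 popcount=3 -> skip
r=68=1000100 popcount=2 -> KEEP
r=69=1000101 popcount=3 -> skip
r=70=1000110 popcount=3 -> skip
r=71=1000111 popcount=4 -> skip
r=72=1001000 popcount=2 -> KEEP
r=73=1001001 popcount=3 -> skip
r=74=1001010 popcount=3 -> skip
r=75=1001011 popcount=4 -> skip
r=76=1001100 popcount=3 -> skip
r=77=1001101 popcount=4 -> skip
Kept rows: 33 34 36 40 48 65 66 68 72

Answer: 33 34 36 40 48 65 66 68 72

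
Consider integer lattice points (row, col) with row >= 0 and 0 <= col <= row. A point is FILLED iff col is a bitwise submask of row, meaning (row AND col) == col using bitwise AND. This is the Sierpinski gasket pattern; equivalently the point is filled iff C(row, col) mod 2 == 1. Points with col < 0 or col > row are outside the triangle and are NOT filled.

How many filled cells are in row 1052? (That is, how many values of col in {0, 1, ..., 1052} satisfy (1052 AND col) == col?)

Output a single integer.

1052 in binary = 10000011100
popcount(1052) = number of 1-bits in 10000011100 = 4
A col c satisfies (1052 AND c) == c iff every set bit of c is also set in 1052; each of the 4 set bits of 1052 can independently be on or off in c.
count = 2^4 = 16

Answer: 16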